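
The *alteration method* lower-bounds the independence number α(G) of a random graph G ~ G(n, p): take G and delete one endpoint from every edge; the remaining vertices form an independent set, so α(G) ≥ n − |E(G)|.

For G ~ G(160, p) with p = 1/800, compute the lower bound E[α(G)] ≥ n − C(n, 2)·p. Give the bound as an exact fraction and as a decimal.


E[|E(G)|] = C(160, 2)·p = 12720 · (1/800) = 159/10.
E[α(G)] ≥ n − E[|E(G)|] = 160 − 159/10 = 1441/10.
Numerically: ≈ 144.1000.
(This is only a lower bound; the true E[α(G)] may be larger.)

E[α(G)] ≥ 1441/10 ≈ 144.1000.


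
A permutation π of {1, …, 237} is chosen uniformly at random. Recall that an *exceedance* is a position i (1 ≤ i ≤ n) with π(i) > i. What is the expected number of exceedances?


Write X = Σ_{i=1}^{237} X_i, where X_i = 1_{π(i) > i}.
For each fixed i, π(i) is uniform over {1, …, 237} (marginal of a uniform permutation), so P[π(i) > i] = (n − i)/n. Summing: Σ_{i=1}^{237} (n − i)/n = (0 + 1 + … + 236)/237 = 237(237 − 1)/(2·237) = (237 − 1)/2.
Hence E[X] = Σ_{i=1}^{237} (237 − i)/237 = 118 ≈ 118.00000.

E[X] = 118 = 118.00000.


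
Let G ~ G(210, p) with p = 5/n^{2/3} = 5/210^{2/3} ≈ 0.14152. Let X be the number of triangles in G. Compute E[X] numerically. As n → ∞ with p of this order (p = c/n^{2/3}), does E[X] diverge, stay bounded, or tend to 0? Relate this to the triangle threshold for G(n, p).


Number of potential triangles: C(210, 3) = 1521520.
Each occurs with probability p³ ≈ (0.14152)³ ≈ 2.8344671e-03.
By linearity: E[X] = C(210, 3)·p³ ≈ 1521520 · 2.8344671e-03 ≈ 4312.69841.
Since α = 2/3 < 1, p = c/n^{2/3} ≫ 1/n is above the triangle threshold p ~ 1/n. Asymptotically E[X] ~ (c³/6)·n^{3(1−α)} = (5³/6)·n^{1} → ∞; triangles are abundant w.h.p.

E[X] ≈ 4312.69841; in regime p = Θ(1/n^{2/3}) E[X] diverges (above the triangle threshold p ~ 1/n).


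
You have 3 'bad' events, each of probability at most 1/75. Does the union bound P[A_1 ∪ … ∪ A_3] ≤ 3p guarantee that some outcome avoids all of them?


Union bound: P[∪_{i=1}^{3} A_i] ≤ Σ_i P[A_i] ≤ 3·p = 3·(1/75) = 1/25.
Numerically: 1/25 ≈ 0.04000.
Is 1/25 < 1? YES.
Since P[∪ A_i] ≤ 1/25 < 1, the complement has P[∩ A_i^c] ≥ 1 − 1/25 = 24/25 > 0, so some outcome avoids every A_i.

3·p = 1/25 ≈ 0.04000; existence CERTIFIED by the union bound.


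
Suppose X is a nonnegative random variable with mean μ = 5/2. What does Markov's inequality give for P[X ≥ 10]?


μ = E[X] = 5/2, a = 10.
Markov: P[X ≥ 10] ≤ μ/a = (5/2)/10 = 1/4.
Numerically: ≈ 0.2500.
(Since a = 10 > μ = 2.5000, the bound 1/4 is < 1 and informative.)

P[X ≥ 10] ≤ 1/4 ≈ 0.2500.


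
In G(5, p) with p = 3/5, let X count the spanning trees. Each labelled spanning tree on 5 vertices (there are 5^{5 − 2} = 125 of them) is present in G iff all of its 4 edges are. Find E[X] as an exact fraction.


K_5 has 5^{5 − 2} = 125 labelled spanning trees.
For each such spanning tree H, let X_H = 1 if all 4 edges of H are present in G. Then P[X_H = 1] = p^{4} = (3/5)^{4} = 81/625.
By linearity: E[X] = Σ_H E[X_H] = 125 · p^{4} = 125 · 81/625 = 81/5.
Numerically: E[X] ≈ 16.2.

E[X] = 125 · (3/5)^{4} = 81/5 ≈ 16.2.


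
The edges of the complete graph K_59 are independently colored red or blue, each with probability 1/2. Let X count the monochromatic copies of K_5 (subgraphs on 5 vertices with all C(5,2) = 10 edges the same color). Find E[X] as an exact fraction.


Let X = Σ_S X_S over the C(59, 5) = 5006386 subsets S of size 5, where X_S = 1 if the K_5 on S is monochromatic.
For a fixed S, the K_5 on S has C(5, 2) = 10 edges. P[all 10 edges red] = (1/2)^10, and likewise for blue, so P[monochromatic] = 2·(1/2)^10 = 2^{1 − 10} = 1/512.
By linearity: E[X] = C(59, 5) · 2^{1 − 10} = 5006386 · 1/512 = 2503193/256.
Numerically: E[X] ≈ 9778.098.

E[X] = C(59,5)·2^(1−C(5,2)) = 2503193/256 ≈ 9778.098.


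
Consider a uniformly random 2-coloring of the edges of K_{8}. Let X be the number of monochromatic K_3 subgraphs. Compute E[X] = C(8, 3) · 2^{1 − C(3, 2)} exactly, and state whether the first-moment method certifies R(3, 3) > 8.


E[X] = C(8, 3) · 2^{1 − 3} = 56 · 2^{−2} = 56/4.
As a reduced fraction: E[X] = 14 ≈ 14.00000.
Is E[X] < 1? NO.
Since E[X] ≥ 1, the first-moment bound is inconclusive at n = 8; it does NOT by itself certify R(3, 3) > 8.

E[X] = 14 ≈ 14.00000; E[X] ≥ 1; first-moment method inconclusive here.


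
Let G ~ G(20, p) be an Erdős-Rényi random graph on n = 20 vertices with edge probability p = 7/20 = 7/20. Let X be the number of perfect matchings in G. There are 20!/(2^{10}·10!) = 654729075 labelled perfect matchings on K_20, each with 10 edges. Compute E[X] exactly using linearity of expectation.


K_20 has 20!/(2^{10}·10!) = 654729075 labelled perfect matchings.
For each such perfect matching H, let X_H = 1 if all 10 edges of H are present in G. Then P[X_H = 1] = p^{10} = (7/20)^{10} = 282475249/10240000000000.
By linearity: E[X] = Σ_H E[X_H] = 654729075 · p^{10} = 654729075 · 282475249/10240000000000 = 7397790339526587/409600000000.
Numerically: E[X] ≈ 18061.

E[X] = 654729075 · (7/20)^{10} = 7397790339526587/409600000000 ≈ 18061.


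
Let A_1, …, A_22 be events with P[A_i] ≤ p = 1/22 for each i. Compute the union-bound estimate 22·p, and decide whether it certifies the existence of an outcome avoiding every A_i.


Union bound: P[∪_{i=1}^{22} A_i] ≤ Σ_i P[A_i] ≤ 22·p = 22·(1/22) = 1.
Numerically: 1 ≈ 1.000.
Is 1 < 1? NO.
Since the bound 1 is ≥ 1, the union bound is uninformative here; it does NOT by itself certify existence.

22·p = 1 ≈ 1.000; existence NOT certified by the union bound.


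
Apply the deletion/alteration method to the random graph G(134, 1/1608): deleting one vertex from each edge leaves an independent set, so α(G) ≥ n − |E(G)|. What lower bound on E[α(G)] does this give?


E[|E(G)|] = C(134, 2)·p = 8911 · (1/1608) = 133/24.
E[α(G)] ≥ n − E[|E(G)|] = 134 − 133/24 = 3083/24.
Numerically: ≈ 128.45833.
(This is only a lower bound; the true E[α(G)] may be larger.)

E[α(G)] ≥ 3083/24 ≈ 128.45833.


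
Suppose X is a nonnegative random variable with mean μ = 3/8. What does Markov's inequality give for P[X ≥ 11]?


μ = E[X] = 3/8, a = 11.
Markov: P[X ≥ 11] ≤ μ/a = (3/8)/11 = 3/88.
Numerically: ≈ 0.0341.
(Since a = 11 > μ = 0.3750, the bound 3/88 is < 1 and informative.)

P[X ≥ 11] ≤ 3/88 ≈ 0.0341.


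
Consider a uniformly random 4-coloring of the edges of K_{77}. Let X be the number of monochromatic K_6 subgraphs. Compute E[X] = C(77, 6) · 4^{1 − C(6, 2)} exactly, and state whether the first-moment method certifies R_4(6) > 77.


E[X] = C(77, 6) · 4^{1 − 15} = 237093780 · 4^{−14} = 237093780/268435456.
As a reduced fraction: E[X] = 59273445/67108864 ≈ 0.88324.
Is E[X] < 1? YES.
Since E[X] < 1, there exists a 4-coloring of K_{77} with no monochromatic K_6; hence R_4(6) > 77.

E[X] = 59273445/67108864 ≈ 0.88324; E[X] < 1, so R_4(6) > 77.


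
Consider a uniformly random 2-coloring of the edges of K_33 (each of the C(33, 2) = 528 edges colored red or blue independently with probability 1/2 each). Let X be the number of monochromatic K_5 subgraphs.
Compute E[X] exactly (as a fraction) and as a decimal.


Let X = Σ_S X_S over the C(33, 5) = 237336 subsets S of size 5, where X_S = 1 if the K_5 on S is monochromatic.
For a fixed S, the K_5 on S has C(5, 2) = 10 edges. P[all 10 edges red] = (1/2)^10, and likewise for blue, so P[monochromatic] = 2·(1/2)^10 = 2^{1 − 10} = 1/512.
By linearity of expectation: E[X] = C(33, 5) · 2^{1 − 10} = 237336 · 1/512 = 29667/64.
Numerically: E[X] ≈ 463.547.

E[X] = C(33,5)·2^(1−C(5,2)) = 29667/64 ≈ 463.547.


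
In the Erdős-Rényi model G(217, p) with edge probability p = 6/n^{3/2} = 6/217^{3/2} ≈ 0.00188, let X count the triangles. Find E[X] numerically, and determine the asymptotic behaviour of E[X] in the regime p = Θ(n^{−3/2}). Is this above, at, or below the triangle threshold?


Number of potential triangles: C(217, 3) = 1679580.
Each occurs with probability p³ ≈ (0.00188)³ ≈ 6.61279e-09.
By linearity: E[X] = C(217, 3)·p³ ≈ 1679580 · 6.61279e-09 ≈ 0.011.
Since α = 3/2 > 1, p = c/n^{3/2} = o(1/n) is below the triangle threshold p ~ 1/n. Asymptotically E[X] ~ (c³/6)·n^{3(1−α)} = (6³/6)·n^{-1.5} → 0, so by Markov's inequality G has no triangles w.h.p.

E[X] ≈ 0.011; in regime p = Θ(1/n^{3/2}) E[X] tends to 0 (below the triangle threshold p ~ 1/n).


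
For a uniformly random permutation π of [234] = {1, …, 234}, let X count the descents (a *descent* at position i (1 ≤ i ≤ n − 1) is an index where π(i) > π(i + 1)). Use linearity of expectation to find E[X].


Write X = Σ X_I over i = 1, …, 233, with X_I the indicator of one descent.
There are 233 indicators.
For each fixed i, the pair (π(i), π(i+1)) is a uniformly random ordered pair of distinct values from {1, …, 234}; by symmetry P[π(i) > π(i+1)] = 1/2.
By linearity: E[X] = 233 · (1/2) = (234 − 1) · (1/2) = 233/2 ≈ 116.500000.

E[X] = 233/2 = 116.500000.


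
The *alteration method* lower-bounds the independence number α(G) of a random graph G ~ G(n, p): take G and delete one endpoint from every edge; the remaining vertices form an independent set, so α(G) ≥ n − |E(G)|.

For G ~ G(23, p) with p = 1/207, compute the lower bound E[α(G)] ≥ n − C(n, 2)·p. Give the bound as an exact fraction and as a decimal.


E[|E(G)|] = C(23, 2)·p = 253 · (1/207) = 11/9.
E[α(G)] ≥ n − E[|E(G)|] = 23 − 11/9 = 196/9.
Numerically: ≈ 21.778.
(This is only a lower bound; the true E[α(G)] may be larger.)

E[α(G)] ≥ 196/9 ≈ 21.778.


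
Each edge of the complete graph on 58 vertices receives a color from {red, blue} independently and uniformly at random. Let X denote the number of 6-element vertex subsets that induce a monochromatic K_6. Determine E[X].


Let X = Σ_S X_S over the C(58, 6) = 40475358 subsets S of size 6, where X_S = 1 if the K_6 on S is monochromatic.
For a fixed S, the K_6 on S has C(6, 2) = 15 edges. P[all 15 edges red] = (1/2)^15, and likewise for blue, so P[monochromatic] = 2·(1/2)^15 = 2^{1 − 15} = 1/16384.
By linearity: E[X] = C(58, 6) · 2^{1 − 15} = 40475358 · 1/16384 = 20237679/8192.
Numerically: E[X] ≈ 2470.419800.

E[X] = C(58,6)·2^(1−C(6,2)) = 20237679/8192 ≈ 2470.419800.


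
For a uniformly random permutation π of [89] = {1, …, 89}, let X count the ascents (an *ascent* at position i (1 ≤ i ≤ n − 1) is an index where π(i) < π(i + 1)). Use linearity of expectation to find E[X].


Write X = Σ X_I over i = 1, …, 88, with X_I the indicator of one ascent.
There are 88 indicators.
For each fixed i, the pair (π(i), π(i+1)) is a uniformly random ordered pair of distinct values from {1, …, 89}; by symmetry P[π(i) < π(i+1)] = 1/2.
By linearity: E[X] = 88 · (1/2) = (89 − 1) · (1/2) = 44 ≈ 44.00000.

E[X] = 44 = 44.00000.


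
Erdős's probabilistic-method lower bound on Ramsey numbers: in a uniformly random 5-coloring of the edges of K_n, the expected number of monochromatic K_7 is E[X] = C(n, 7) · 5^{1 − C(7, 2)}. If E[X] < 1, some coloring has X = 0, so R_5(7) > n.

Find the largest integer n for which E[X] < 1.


We need C(n, 7) · 5^{1 − 21} < 1, i.e. C(n, 7) < 5^{21 − 1} = 95367431640625.
Check values of n near the boundary:
  n = 332: C(332, 7) = 82772214646616; 82772214646616 < 95367431640625? YES
  n = 333: C(333, 7) = 84549532139028; 84549532139028 < 95367431640625? YES
  n = 334: C(334, 7) = 86359460961576; 86359460961576 < 95367431640625? YES
  n = 335: C(335, 7) = 88202498238195; 88202498238195 < 95367431640625? YES
  n = 336: C(336, 7) = 90079147136880; 90079147136880 < 95367431640625? YES
  n = 337: C(337, 7) = 91989916924632; 91989916924632 < 95367431640625? YES
  n = 338: C(338, 7) = 93935323022736; 93935323022736 < 95367431640625? YES
  n = 339: C(339, 7) = 95915887062372; 95915887062372 < 95367431640625? NO
The largest n with C(n, 7) < 95367431640625 is n = 338 (where E[X] = 93935323022736/95367431640625 ≈ 0.985). Hence R_5(7) > 338, i.e. R_5(7) ≥ 339.

Largest n = 338; hence R_5(7) > 338.


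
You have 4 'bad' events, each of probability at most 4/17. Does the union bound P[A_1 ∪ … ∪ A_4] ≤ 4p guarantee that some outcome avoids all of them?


Union bound: P[∪_{i=1}^{4} A_i] ≤ Σ_i P[A_i] ≤ 4·p = 4·(4/17) = 16/17.
Numerically: 16/17 ≈ 0.9412.
Is 16/17 < 1? YES.
Since P[∪ A_i] ≤ 16/17 < 1, the complement has P[∩ A_i^c] ≥ 1 − 16/17 = 1/17 > 0, so some outcome avoids every A_i.

4·p = 16/17 ≈ 0.9412; existence CERTIFIED by the union bound.


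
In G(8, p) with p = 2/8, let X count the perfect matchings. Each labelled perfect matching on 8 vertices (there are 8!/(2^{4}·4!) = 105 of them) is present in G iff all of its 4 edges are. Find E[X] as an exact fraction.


K_8 has 8!/(2^{4}·4!) = 105 labelled perfect matchings.
For each such perfect matching H, let X_H = 1 if all 4 edges of H are present in G. Then P[X_H = 1] = p^{4} = (1/4)^{4} = 1/256.
By linearity of expectation: E[X] = Σ_H E[X_H] = 105 · p^{4} = 105 · 1/256 = 105/256.
Numerically: E[X] ≈ 0.4102.

E[X] = 105 · (1/4)^{4} = 105/256 ≈ 0.4102.


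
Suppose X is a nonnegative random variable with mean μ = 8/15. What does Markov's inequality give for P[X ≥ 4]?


μ = E[X] = 8/15, a = 4.
Markov: P[X ≥ 4] ≤ μ/a = (8/15)/4 = 2/15.
Numerically: ≈ 0.133333.
(Since a = 4 > μ = 0.533333, the bound 2/15 is < 1 and informative.)

P[X ≥ 4] ≤ 2/15 ≈ 0.133333.


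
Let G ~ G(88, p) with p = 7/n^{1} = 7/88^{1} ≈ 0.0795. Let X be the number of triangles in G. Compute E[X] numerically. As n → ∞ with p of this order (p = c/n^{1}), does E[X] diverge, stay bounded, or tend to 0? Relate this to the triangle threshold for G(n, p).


Number of potential triangles: C(88, 3) = 109736.
Each occurs with probability p³ ≈ (0.0795)³ ≈ 5.03322e-04.
By linearity: E[X] = C(88, 3)·p³ ≈ 109736 · 5.03322e-04 ≈ 55.233.
Here α = 1, so p = 7/n is exactly at the triangle threshold p ~ 1/n. Asymptotically E[X] → c³/6 = 7³/6 = 343/6 ≈ 57.167, a bounded constant. In this regime the triangle count is asymptotically Poisson(c³/6).

E[X] ≈ 55.233; in regime p = Θ(1/n^{1}) E[X] stays bounded (at the triangle threshold p ~ 1/n).


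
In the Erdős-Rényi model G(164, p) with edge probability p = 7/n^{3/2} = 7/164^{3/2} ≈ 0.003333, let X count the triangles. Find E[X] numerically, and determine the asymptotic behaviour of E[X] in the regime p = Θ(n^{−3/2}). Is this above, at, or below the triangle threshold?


Number of potential triangles: C(164, 3) = 721764.
Each occurs with probability p³ ≈ (0.003333)³ ≈ 3.7025148e-08.
By linearity: E[X] = C(164, 3)·p³ ≈ 721764 · 3.7025148e-08 ≈ 0.02672.
Since α = 3/2 > 1, p = c/n^{3/2} = o(1/n) is below the triangle threshold p ~ 1/n. Asymptotically E[X] ~ (c³/6)·n^{3(1−α)} = (7³/6)·n^{-1.5} → 0, so by Markov's inequality G has no triangles w.h.p.

E[X] ≈ 0.02672; in regime p = Θ(1/n^{3/2}) E[X] tends to 0 (below the triangle threshold p ~ 1/n).


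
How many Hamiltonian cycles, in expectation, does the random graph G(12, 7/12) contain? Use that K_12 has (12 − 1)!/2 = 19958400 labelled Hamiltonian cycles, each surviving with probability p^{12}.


K_12 has (12 − 1)!/2 = 19958400 labelled Hamiltonian cycles.
For each such Hamiltonian cycle H, let X_H = 1 if all 12 edges of H are present in G. Then P[X_H = 1] = p^{12} = (7/12)^{12} = 13841287201/8916100448256.
By linearity of expectation: E[X] = Σ_H E[X_H] = 19958400 · p^{12} = 19958400 · 13841287201/8916100448256 = 26644477861925/859963392.
Numerically: E[X] ≈ 30983.

E[X] = 19958400 · (7/12)^{12} = 26644477861925/859963392 ≈ 30983.


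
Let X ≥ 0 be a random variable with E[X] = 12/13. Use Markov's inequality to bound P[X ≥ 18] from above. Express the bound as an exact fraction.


μ = E[X] = 12/13, a = 18.
Markov: P[X ≥ 18] ≤ μ/a = (12/13)/18 = 2/39.
Numerically: ≈ 0.051.
(Since a = 18 > μ = 0.923, the bound 2/39 is < 1 and informative.)

P[X ≥ 18] ≤ 2/39 ≈ 0.051.


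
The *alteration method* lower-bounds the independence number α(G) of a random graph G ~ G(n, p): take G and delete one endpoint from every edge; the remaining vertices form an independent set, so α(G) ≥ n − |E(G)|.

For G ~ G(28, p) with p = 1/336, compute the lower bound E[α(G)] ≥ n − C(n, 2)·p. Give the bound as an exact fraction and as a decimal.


E[|E(G)|] = C(28, 2)·p = 378 · (1/336) = 9/8.
E[α(G)] ≥ n − E[|E(G)|] = 28 − 9/8 = 215/8.
Numerically: ≈ 26.875000.
(This is only a lower bound; the true E[α(G)] may be larger.)

E[α(G)] ≥ 215/8 ≈ 26.875000.


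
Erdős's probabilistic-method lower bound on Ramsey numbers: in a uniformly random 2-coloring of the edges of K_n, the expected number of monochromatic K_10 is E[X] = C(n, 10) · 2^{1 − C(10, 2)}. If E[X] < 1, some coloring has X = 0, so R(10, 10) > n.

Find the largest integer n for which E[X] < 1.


We need C(n, 10) · 2^{1 − 45} < 1, i.e. C(n, 10) < 2^{45 − 1} = 17592186044416.
Check values of n near the boundary:
  n = 94: C(94, 10) = 9041256841903; 9041256841903 < 17592186044416? YES
  n = 95: C(95, 10) = 10104934117421; 10104934117421 < 17592186044416? YES
  n = 96: C(96, 10) = 11279926456656; 11279926456656 < 17592186044416? YES
  n = 97: C(97, 10) = 12576469727536; 12576469727536 < 17592186044416? YES
  n = 98: C(98, 10) = 14005614014756; 14005614014756 < 17592186044416? YES
  n = 99: C(99, 10) = 15579278510796; 15579278510796 < 17592186044416? YES
  n = 100: C(100, 10) = 17310309456440; 17310309456440 < 17592186044416? YES
  n = 101: C(101, 10) = 19212541264840; 19212541264840 < 17592186044416? NO
The largest n with C(n, 10) < 17592186044416 is n = 100 (where E[X] = 2163788682055/2199023255552 ≈ 0.9839772). Hence R(10, 10) > 100, i.e. R(10, 10) ≥ 101.

Largest n = 100; hence R(10, 10) > 100.


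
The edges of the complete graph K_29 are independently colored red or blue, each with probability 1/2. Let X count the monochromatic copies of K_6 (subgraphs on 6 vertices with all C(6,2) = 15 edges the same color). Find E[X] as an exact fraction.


Let X = Σ_S X_S over the C(29, 6) = 475020 subsets S of size 6, where X_S = 1 if the K_6 on S is monochromatic.
For a fixed S, the K_6 on S has C(6, 2) = 15 edges. P[all 15 edges red] = (1/2)^15, and likewise for blue, so P[monochromatic] = 2·(1/2)^15 = 2^{1 − 15} = 1/16384.
Summing: E[X] = C(29, 6) · 2^{1 − 15} = 475020 · 1/16384 = 118755/4096.
Numerically: E[X] ≈ 28.9929.

E[X] = C(29,6)·2^(1−C(6,2)) = 118755/4096 ≈ 28.9929.


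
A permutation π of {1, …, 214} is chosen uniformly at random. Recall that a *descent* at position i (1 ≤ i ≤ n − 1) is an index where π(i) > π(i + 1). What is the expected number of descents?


Write X = Σ X_I over i = 1, …, 213, with X_I the indicator of one descent.
There are 213 indicators.
For each fixed i, the pair (π(i), π(i+1)) is a uniformly random ordered pair of distinct values from {1, …, 214}; by symmetry P[π(i) > π(i+1)] = 1/2.
By linearity: E[X] = 213 · (1/2) = (214 − 1) · (1/2) = 213/2 ≈ 106.50000.

E[X] = 213/2 = 106.50000.


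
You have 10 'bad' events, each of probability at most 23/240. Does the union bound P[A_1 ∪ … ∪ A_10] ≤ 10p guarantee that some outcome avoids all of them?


Union bound: P[∪_{i=1}^{10} A_i] ≤ Σ_i P[A_i] ≤ 10·p = 10·(23/240) = 23/24.
Numerically: 23/24 ≈ 0.9583.
Is 23/24 < 1? YES.
Since P[∪ A_i] ≤ 23/24 < 1, the complement has P[∩ A_i^c] ≥ 1 − 23/24 = 1/24 > 0, so some outcome avoids every A_i.

10·p = 23/24 ≈ 0.9583; existence CERTIFIED by the union bound.


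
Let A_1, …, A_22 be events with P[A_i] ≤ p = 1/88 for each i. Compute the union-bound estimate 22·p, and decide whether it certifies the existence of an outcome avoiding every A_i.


Union bound: P[∪_{i=1}^{22} A_i] ≤ Σ_i P[A_i] ≤ 22·p = 22·(1/88) = 1/4.
Numerically: 1/4 ≈ 0.250000.
Is 1/4 < 1? YES.
Since P[∪ A_i] ≤ 1/4 < 1, the complement has P[∩ A_i^c] ≥ 1 − 1/4 = 3/4 > 0, so some outcome avoids every A_i.

22·p = 1/4 ≈ 0.250000; existence CERTIFIED by the union bound.


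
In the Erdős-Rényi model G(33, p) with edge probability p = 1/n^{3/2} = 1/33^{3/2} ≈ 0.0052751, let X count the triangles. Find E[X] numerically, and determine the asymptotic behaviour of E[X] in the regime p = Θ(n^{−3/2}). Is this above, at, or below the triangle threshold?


Number of potential triangles: C(33, 3) = 5456.
Each occurs with probability p³ ≈ (0.0052751)³ ≈ 1.4678689e-07.
By linearity: E[X] = C(33, 3)·p³ ≈ 5456 · 1.4678689e-07 ≈ 0.00080.
Since α = 3/2 > 1, p = c/n^{3/2} = o(1/n) is below the triangle threshold p ~ 1/n. Asymptotically E[X] ~ (c³/6)·n^{3(1−α)} = (1³/6)·n^{-1.5} → 0, so by Markov's inequality G has no triangles w.h.p.

E[X] ≈ 0.00080; in regime p = Θ(1/n^{3/2}) E[X] tends to 0 (below the triangle threshold p ~ 1/n).


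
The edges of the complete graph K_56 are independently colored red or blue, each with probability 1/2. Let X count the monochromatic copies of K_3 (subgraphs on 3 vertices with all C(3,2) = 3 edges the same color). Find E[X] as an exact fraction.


Let X = Σ_S X_S over the C(56, 3) = 27720 subsets S of size 3, where X_S = 1 if the K_3 on S is monochromatic.
For a fixed S, the K_3 on S has C(3, 2) = 3 edges. P[all 3 edges red] = (1/2)^3, and likewise for blue, so P[monochromatic] = 2·(1/2)^3 = 2^{1 − 3} = 1/4.
Summing: E[X] = C(56, 3) · 2^{1 − 3} = 27720 · 1/4 = 6930.
Numerically: E[X] ≈ 6930.000.

E[X] = C(56,3)·2^(1−C(3,2)) = 6930 ≈ 6930.000.


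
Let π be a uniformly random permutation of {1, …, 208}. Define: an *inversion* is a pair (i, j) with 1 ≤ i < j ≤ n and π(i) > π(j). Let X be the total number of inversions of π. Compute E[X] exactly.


Write X = Σ X_I over the C(208, 2) = 21528 pairs i < j, with X_I the indicator of one inversion.
There are 21528 indicators.
For each fixed pair i < j, the values π(i) and π(j) are two distinct elements of {1, …, 208} in uniformly random order; by symmetry P[π(i) > π(j)] = 1/2.
By linearity: E[X] = 21528 · (1/2) = C(208, 2) · (1/2) = 21528/2 = 10764 ≈ 10764.00000.

E[X] = 10764 = 10764.00000.


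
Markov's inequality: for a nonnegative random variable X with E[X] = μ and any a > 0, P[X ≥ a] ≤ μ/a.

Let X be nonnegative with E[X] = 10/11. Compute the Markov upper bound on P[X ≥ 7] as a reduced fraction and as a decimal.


μ = E[X] = 10/11, a = 7.
Markov: P[X ≥ 7] ≤ μ/a = (10/11)/7 = 10/77.
Numerically: ≈ 0.130.
(Since a = 7 > μ = 0.909, the bound 10/77 is < 1 and informative.)

P[X ≥ 7] ≤ 10/77 ≈ 0.130.


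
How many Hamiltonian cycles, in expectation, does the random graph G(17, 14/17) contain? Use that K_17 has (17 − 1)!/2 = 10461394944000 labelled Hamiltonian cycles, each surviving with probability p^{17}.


K_17 has (17 − 1)!/2 = 10461394944000 labelled Hamiltonian cycles.
For each such Hamiltonian cycle H, let X_H = 1 if all 17 edges of H are present in G. Then P[X_H = 1] = p^{17} = (14/17)^{17} = 30491346729331195904/827240261886336764177.
By linearity: E[X] = Σ_H E[X_H] = 10461394944000 · p^{17} = 10461394944000 · 30491346729331195904/827240261886336764177 = 318982020509976309331579109376000/827240261886336764177.
Numerically: E[X] ≈ 3.856e+11.

E[X] = 10461394944000 · (14/17)^{17} = 318982020509976309331579109376000/827240261886336764177 ≈ 3.856e+11.


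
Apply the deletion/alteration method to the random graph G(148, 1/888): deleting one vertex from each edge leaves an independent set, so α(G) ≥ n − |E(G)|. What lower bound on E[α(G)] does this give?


E[|E(G)|] = C(148, 2)·p = 10878 · (1/888) = 49/4.
E[α(G)] ≥ n − E[|E(G)|] = 148 − 49/4 = 543/4.
Numerically: ≈ 135.7500.
(This is only a lower bound; the true E[α(G)] may be larger.)

E[α(G)] ≥ 543/4 ≈ 135.7500.


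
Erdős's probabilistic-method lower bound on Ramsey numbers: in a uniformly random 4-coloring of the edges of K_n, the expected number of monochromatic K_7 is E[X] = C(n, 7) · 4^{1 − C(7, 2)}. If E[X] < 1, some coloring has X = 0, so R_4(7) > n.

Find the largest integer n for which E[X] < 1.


We need C(n, 7) · 4^{1 − 21} < 1, i.e. C(n, 7) < 4^{21 − 1} = 1099511627776.
Check values of n near the boundary:
  n = 174: C(174, 7) = 847879782984; 847879782984 < 1099511627776? YES
  n = 175: C(175, 7) = 883208107275; 883208107275 < 1099511627776? YES
  n = 176: C(176, 7) = 919790691600; 919790691600 < 1099511627776? YES
  n = 177: C(177, 7) = 957664425960; 957664425960 < 1099511627776? YES
  n = 178: C(178, 7) = 996867063280; 996867063280 < 1099511627776? YES
  n = 179: C(179, 7) = 1037437234460; 1037437234460 < 1099511627776? YES
  n = 180: C(180, 7) = 1079414463600; 1079414463600 < 1099511627776? YES
  n = 181: C(181, 7) = 1122839183400; 1122839183400 < 1099511627776? NO
  n = 182: C(182, 7) = 1167752750736; 1167752750736 < 1099511627776? NO
The largest n with C(n, 7) < 1099511627776 is n = 180 (where E[X] = 67463403975/68719476736 ≈ 0.981722). Hence R_4(7) > 180, i.e. R_4(7) ≥ 181.

Largest n = 180; hence R_4(7) > 180.


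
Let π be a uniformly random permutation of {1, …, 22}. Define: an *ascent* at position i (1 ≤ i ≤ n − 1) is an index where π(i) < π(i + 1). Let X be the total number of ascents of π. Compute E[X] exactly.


Write X = Σ X_I over i = 1, …, 21, with X_I the indicator of one ascent.
There are 21 indicators.
For each fixed i, the pair (π(i), π(i+1)) is a uniformly random ordered pair of distinct values from {1, …, 22}; by symmetry P[π(i) < π(i+1)] = 1/2.
By linearity: E[X] = 21 · (1/2) = (22 − 1) · (1/2) = 21/2 ≈ 10.5000.

E[X] = 21/2 = 10.5000.


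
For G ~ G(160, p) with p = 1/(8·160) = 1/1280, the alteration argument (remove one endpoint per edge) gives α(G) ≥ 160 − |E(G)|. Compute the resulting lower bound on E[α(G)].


E[|E(G)|] = C(160, 2)·p = 12720 · (1/1280) = 159/16.
E[α(G)] ≥ n − E[|E(G)|] = 160 − 159/16 = 2401/16.
Numerically: ≈ 150.06250.
(This is only a lower bound; the true E[α(G)] may be larger.)

E[α(G)] ≥ 2401/16 ≈ 150.06250.


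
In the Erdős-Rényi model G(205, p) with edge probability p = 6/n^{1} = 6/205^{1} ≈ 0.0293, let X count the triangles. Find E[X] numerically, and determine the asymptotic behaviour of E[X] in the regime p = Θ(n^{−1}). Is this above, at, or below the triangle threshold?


Number of potential triangles: C(205, 3) = 1414910.
Each occurs with probability p³ ≈ (0.0293)³ ≈ 2.50722e-05.
By linearity: E[X] = C(205, 3)·p³ ≈ 1414910 · 2.50722e-05 ≈ 35.475.
Here α = 1, so p = 6/n is exactly at the triangle threshold p ~ 1/n. Asymptotically E[X] → c³/6 = 6³/6 = 36 ≈ 36.000, a bounded constant. In this regime the triangle count is asymptotically Poisson(c³/6).

E[X] ≈ 35.475; in regime p = Θ(1/n^{1}) E[X] stays bounded (at the triangle threshold p ~ 1/n).


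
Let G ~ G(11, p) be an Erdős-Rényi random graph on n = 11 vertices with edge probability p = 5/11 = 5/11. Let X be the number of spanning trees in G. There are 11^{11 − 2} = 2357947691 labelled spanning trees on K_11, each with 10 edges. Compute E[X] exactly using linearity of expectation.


K_11 has 11^{11 − 2} = 2357947691 labelled spanning trees.
For each such spanning tree H, let X_H = 1 if all 10 edges of H are present in G. Then P[X_H = 1] = p^{10} = (5/11)^{10} = 9765625/25937424601.
By linearity: E[X] = Σ_H E[X_H] = 2357947691 · p^{10} = 2357947691 · 9765625/25937424601 = 9765625/11.
Numerically: E[X] ≈ 8.878e+05.

E[X] = 2357947691 · (5/11)^{10} = 9765625/11 ≈ 8.878e+05.


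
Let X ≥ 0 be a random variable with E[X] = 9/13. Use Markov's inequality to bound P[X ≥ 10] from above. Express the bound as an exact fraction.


μ = E[X] = 9/13, a = 10.
Markov: P[X ≥ 10] ≤ μ/a = (9/13)/10 = 9/130.
Numerically: ≈ 0.06923.
(Since a = 10 > μ = 0.69231, the bound 9/130 is < 1 and informative.)

P[X ≥ 10] ≤ 9/130 ≈ 0.06923.


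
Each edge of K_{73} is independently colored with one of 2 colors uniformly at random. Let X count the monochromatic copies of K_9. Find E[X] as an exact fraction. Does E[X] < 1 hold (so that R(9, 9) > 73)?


E[X] = C(73, 9) · 2^{1 − 36} = 97082021465 · 2^{−35} = 97082021465/34359738368.
As a reduced fraction: E[X] = 97082021465/34359738368 ≈ 2.82546.
Is E[X] < 1? NO.
Since E[X] ≥ 1, the first-moment bound is inconclusive at n = 73; it does NOT by itself certify R(9, 9) > 73.

E[X] = 97082021465/34359738368 ≈ 2.82546; E[X] ≥ 1; first-moment method inconclusive here.


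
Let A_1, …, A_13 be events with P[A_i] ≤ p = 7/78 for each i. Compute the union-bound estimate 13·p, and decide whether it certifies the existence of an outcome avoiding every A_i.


Union bound: P[∪_{i=1}^{13} A_i] ≤ Σ_i P[A_i] ≤ 13·p = 13·(7/78) = 7/6.
Numerically: 7/6 ≈ 1.167.
Is 7/6 < 1? NO.
Since the bound 7/6 is ≥ 1, the union bound is uninformative here; it does NOT by itself certify existence.

13·p = 7/6 ≈ 1.167; existence NOT certified by the union bound.


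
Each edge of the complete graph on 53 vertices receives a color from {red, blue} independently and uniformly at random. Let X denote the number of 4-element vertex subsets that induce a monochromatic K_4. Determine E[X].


Let X = Σ_S X_S over the C(53, 4) = 292825 subsets S of size 4, where X_S = 1 if the K_4 on S is monochromatic.
For a fixed S, the K_4 on S has C(4, 2) = 6 edges. P[all 6 edges red] = (1/2)^6, and likewise for blue, so P[monochromatic] = 2·(1/2)^6 = 2^{1 − 6} = 1/32.
By linearity of expectation: E[X] = C(53, 4) · 2^{1 − 6} = 292825 · 1/32 = 292825/32.
Numerically: E[X] ≈ 9150.78125.

E[X] = C(53,4)·2^(1−C(4,2)) = 292825/32 ≈ 9150.78125.


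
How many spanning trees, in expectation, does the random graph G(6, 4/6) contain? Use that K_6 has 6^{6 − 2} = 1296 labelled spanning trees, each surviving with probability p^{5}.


K_6 has 6^{6 − 2} = 1296 labelled spanning trees.
For each such spanning tree H, let X_H = 1 if all 5 edges of H are present in G. Then P[X_H = 1] = p^{5} = (2/3)^{5} = 32/243.
By linearity of expectation: E[X] = Σ_H E[X_H] = 1296 · p^{5} = 1296 · 32/243 = 512/3.
Numerically: E[X] ≈ 170.7.

E[X] = 1296 · (2/3)^{5} = 512/3 ≈ 170.7.


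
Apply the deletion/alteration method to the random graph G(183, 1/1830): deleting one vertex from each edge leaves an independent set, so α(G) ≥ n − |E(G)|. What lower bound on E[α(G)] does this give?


E[|E(G)|] = C(183, 2)·p = 16653 · (1/1830) = 91/10.
E[α(G)] ≥ n − E[|E(G)|] = 183 − 91/10 = 1739/10.
Numerically: ≈ 173.900.
(This is only a lower bound; the true E[α(G)] may be larger.)

E[α(G)] ≥ 1739/10 ≈ 173.900.


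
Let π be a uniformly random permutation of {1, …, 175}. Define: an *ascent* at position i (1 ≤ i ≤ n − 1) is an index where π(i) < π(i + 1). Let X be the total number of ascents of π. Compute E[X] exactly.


Write X = Σ X_I over i = 1, …, 174, with X_I the indicator of one ascent.
There are 174 indicators.
For each fixed i, the pair (π(i), π(i+1)) is a uniformly random ordered pair of distinct values from {1, …, 175}; by symmetry P[π(i) < π(i+1)] = 1/2.
By linearity: E[X] = 174 · (1/2) = (175 − 1) · (1/2) = 87 ≈ 87.000000.

E[X] = 87 = 87.000000.


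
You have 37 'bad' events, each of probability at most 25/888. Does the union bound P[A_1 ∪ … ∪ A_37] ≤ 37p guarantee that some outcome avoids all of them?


Union bound: P[∪_{i=1}^{37} A_i] ≤ Σ_i P[A_i] ≤ 37·p = 37·(25/888) = 25/24.
Numerically: 25/24 ≈ 1.0417.
Is 25/24 < 1? NO.
Since the bound 25/24 is ≥ 1, the union bound is uninformative here; it does NOT by itself certify existence.

37·p = 25/24 ≈ 1.0417; existence NOT certified by the union bound.


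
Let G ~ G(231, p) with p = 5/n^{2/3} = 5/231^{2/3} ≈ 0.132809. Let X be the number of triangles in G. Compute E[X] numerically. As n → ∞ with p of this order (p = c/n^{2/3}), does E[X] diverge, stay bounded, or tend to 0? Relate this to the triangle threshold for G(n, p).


Number of potential triangles: C(231, 3) = 2027795.
Each occurs with probability p³ ≈ (0.132809)³ ≈ 2.34253481e-03.
By linearity: E[X] = C(231, 3)·p³ ≈ 2027795 · 2.34253481e-03 ≈ 4750.180375.
Since α = 2/3 < 1, p = c/n^{2/3} ≫ 1/n is above the triangle threshold p ~ 1/n. Asymptotically E[X] ~ (c³/6)·n^{3(1−α)} = (5³/6)·n^{1} → ∞; triangles are abundant w.h.p.

E[X] ≈ 4750.180375; in regime p = Θ(1/n^{2/3}) E[X] diverges (above the triangle threshold p ~ 1/n).


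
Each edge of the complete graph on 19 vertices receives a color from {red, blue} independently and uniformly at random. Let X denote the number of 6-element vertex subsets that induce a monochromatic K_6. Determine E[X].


Let X = Σ_S X_S over the C(19, 6) = 27132 subsets S of size 6, where X_S = 1 if the K_6 on S is monochromatic.
For a fixed S, the K_6 on S has C(6, 2) = 15 edges. P[all 15 edges red] = (1/2)^15, and likewise for blue, so P[monochromatic] = 2·(1/2)^15 = 2^{1 − 15} = 1/16384.
By linearity: E[X] = C(19, 6) · 2^{1 − 15} = 27132 · 1/16384 = 6783/4096.
Numerically: E[X] ≈ 1.6560.

E[X] = C(19,6)·2^(1−C(6,2)) = 6783/4096 ≈ 1.6560.


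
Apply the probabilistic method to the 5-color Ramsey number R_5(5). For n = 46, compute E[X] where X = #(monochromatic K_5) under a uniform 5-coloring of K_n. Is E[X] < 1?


E[X] = C(46, 5) · 5^{1 − 10} = 1370754 · 5^{−9} = 1370754/1953125.
As a reduced fraction: E[X] = 1370754/1953125 ≈ 0.701826.
Is E[X] < 1? YES.
Since E[X] < 1, there exists a 5-coloring of K_{46} with no monochromatic K_5; hence R_5(5) > 46.

E[X] = 1370754/1953125 ≈ 0.701826; E[X] < 1, so R_5(5) > 46.


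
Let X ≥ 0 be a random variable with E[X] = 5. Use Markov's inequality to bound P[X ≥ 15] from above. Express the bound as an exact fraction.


μ = E[X] = 5, a = 15.
Markov: P[X ≥ 15] ≤ μ/a = (5)/15 = 1/3.
Numerically: ≈ 0.333333.
(Since a = 15 > μ = 5.000000, the bound 1/3 is < 1 and informative.)

P[X ≥ 15] ≤ 1/3 ≈ 0.333333.


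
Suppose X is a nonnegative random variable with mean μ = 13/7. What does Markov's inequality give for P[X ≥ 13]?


μ = E[X] = 13/7, a = 13.
Markov: P[X ≥ 13] ≤ μ/a = (13/7)/13 = 1/7.
Numerically: ≈ 0.14286.
(Since a = 13 > μ = 1.85714, the bound 1/7 is < 1 and informative.)

P[X ≥ 13] ≤ 1/7 ≈ 0.14286.


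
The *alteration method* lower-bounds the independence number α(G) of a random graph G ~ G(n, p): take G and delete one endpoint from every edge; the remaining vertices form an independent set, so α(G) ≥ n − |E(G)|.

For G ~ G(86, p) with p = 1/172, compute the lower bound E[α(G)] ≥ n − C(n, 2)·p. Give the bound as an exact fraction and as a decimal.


E[|E(G)|] = C(86, 2)·p = 3655 · (1/172) = 85/4.
E[α(G)] ≥ n − E[|E(G)|] = 86 − 85/4 = 259/4.
Numerically: ≈ 64.750000.
(This is only a lower bound; the true E[α(G)] may be larger.)

E[α(G)] ≥ 259/4 ≈ 64.750000.


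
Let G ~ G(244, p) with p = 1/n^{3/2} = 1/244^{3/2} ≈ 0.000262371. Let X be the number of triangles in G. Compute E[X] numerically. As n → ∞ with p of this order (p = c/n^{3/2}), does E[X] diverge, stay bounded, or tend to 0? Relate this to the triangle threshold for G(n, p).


Number of potential triangles: C(244, 3) = 2391444.
Each occurs with probability p³ ≈ (0.000262371)³ ≈ 1.80611659e-11.
By linearity: E[X] = C(244, 3)·p³ ≈ 2391444 · 1.80611659e-11 ≈ 0.000043.
Since α = 3/2 > 1, p = c/n^{3/2} = o(1/n) is below the triangle threshold p ~ 1/n. Asymptotically E[X] ~ (c³/6)·n^{3(1−α)} = (1³/6)·n^{-1.5} → 0, so by Markov's inequality G has no triangles w.h.p.

E[X] ≈ 0.000043; in regime p = Θ(1/n^{3/2}) E[X] tends to 0 (below the triangle threshold p ~ 1/n).


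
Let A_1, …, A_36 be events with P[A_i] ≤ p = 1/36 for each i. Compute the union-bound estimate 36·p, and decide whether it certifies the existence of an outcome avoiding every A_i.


Union bound: P[∪_{i=1}^{36} A_i] ≤ Σ_i P[A_i] ≤ 36·p = 36·(1/36) = 1.
Numerically: 1 ≈ 1.000.
Is 1 < 1? NO.
Since the bound 1 is ≥ 1, the union bound is uninformative here; it does NOT by itself certify existence.

36·p = 1 ≈ 1.000; existence NOT certified by the union bound.


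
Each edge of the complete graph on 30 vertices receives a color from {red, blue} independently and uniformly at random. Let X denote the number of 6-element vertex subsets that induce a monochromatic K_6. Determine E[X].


Let X = Σ_S X_S over the C(30, 6) = 593775 subsets S of size 6, where X_S = 1 if the K_6 on S is monochromatic.
For a fixed S, the K_6 on S has C(6, 2) = 15 edges. P[all 15 edges red] = (1/2)^15, and likewise for blue, so P[monochromatic] = 2·(1/2)^15 = 2^{1 − 15} = 1/16384.
Summing: E[X] = C(30, 6) · 2^{1 − 15} = 593775 · 1/16384 = 593775/16384.
Numerically: E[X] ≈ 36.24115.

E[X] = C(30,6)·2^(1−C(6,2)) = 593775/16384 ≈ 36.24115.


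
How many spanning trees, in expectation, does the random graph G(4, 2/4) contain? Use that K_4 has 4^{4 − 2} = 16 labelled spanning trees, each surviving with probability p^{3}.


K_4 has 4^{4 − 2} = 16 labelled spanning trees.
For each such spanning tree H, let X_H = 1 if all 3 edges of H are present in G. Then P[X_H = 1] = p^{3} = (1/2)^{3} = 1/8.
Summing the indicators: E[X] = Σ_H E[X_H] = 16 · p^{3} = 16 · 1/8 = 2.
Numerically: E[X] ≈ 2.

E[X] = 16 · (1/2)^{3} = 2 ≈ 2.


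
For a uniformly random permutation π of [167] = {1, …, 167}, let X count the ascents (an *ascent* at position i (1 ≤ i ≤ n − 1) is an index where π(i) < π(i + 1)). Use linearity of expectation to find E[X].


Write X = Σ X_I over i = 1, …, 166, with X_I the indicator of one ascent.
There are 166 indicators.
For each fixed i, the pair (π(i), π(i+1)) is a uniformly random ordered pair of distinct values from {1, …, 167}; by symmetry P[π(i) < π(i+1)] = 1/2.
By linearity: E[X] = 166 · (1/2) = (167 − 1) · (1/2) = 83 ≈ 83.000000.

E[X] = 83 = 83.000000.


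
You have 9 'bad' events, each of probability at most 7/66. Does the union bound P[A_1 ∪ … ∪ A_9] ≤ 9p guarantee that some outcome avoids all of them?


Union bound: P[∪_{i=1}^{9} A_i] ≤ Σ_i P[A_i] ≤ 9·p = 9·(7/66) = 21/22.
Numerically: 21/22 ≈ 0.95455.
Is 21/22 < 1? YES.
Since P[∪ A_i] ≤ 21/22 < 1, the complement has P[∩ A_i^c] ≥ 1 − 21/22 = 1/22 > 0, so some outcome avoids every A_i.

9·p = 21/22 ≈ 0.95455; existence CERTIFIED by the union bound.


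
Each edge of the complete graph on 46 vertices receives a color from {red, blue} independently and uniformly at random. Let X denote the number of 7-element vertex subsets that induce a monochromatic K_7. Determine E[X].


Let X = Σ_S X_S over the C(46, 7) = 53524680 subsets S of size 7, where X_S = 1 if the K_7 on S is monochromatic.
For a fixed S, the K_7 on S has C(7, 2) = 21 edges. P[all 21 edges red] = (1/2)^21, and likewise for blue, so P[monochromatic] = 2·(1/2)^21 = 2^{1 − 21} = 1/1048576.
By linearity: E[X] = C(46, 7) · 2^{1 − 21} = 53524680 · 1/1048576 = 6690585/131072.
Numerically: E[X] ≈ 51.0451.

E[X] = C(46,7)·2^(1−C(7,2)) = 6690585/131072 ≈ 51.0451.


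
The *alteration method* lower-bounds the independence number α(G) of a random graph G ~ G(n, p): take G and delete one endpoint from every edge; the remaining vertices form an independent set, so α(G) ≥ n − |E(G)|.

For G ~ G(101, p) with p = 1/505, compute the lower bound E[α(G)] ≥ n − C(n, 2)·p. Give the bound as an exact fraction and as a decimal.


E[|E(G)|] = C(101, 2)·p = 5050 · (1/505) = 10.
E[α(G)] ≥ n − E[|E(G)|] = 101 − 10 = 91.
Numerically: ≈ 91.0000.
(This is only a lower bound; the true E[α(G)] may be larger.)

E[α(G)] ≥ 91 ≈ 91.0000.
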